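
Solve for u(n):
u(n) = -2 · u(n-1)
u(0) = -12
Pure geometric recurrence with ratio -2.
By induction u(n) = u(0) · (-2)^n = - 12 \left(-2\right)^{n}.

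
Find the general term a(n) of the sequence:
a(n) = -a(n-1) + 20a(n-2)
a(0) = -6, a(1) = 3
Characteristic equation: x² + x - 20 = 0, which factors as (x - (4))(x - (-5)) = 0.
Roots r₁ = 4, r₂ = -5 (distinct).
General solution: a(n) = A·(4)^n + B·(-5)^n.
From a(0) = -6: A + B = -6.
From a(1) = 3: 4A - 5B = 3.
Solving: A = -3, B = -3.
So a(n) = - 3 \left(-5\right)^{n} - 3 \cdot 4^{n}.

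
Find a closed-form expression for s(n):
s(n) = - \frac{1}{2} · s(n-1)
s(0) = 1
Pure geometric recurrence with ratio - \frac{1}{2}.
By induction s(n) = s(0) · (- \frac{1}{2})^n = \left(- \frac{1}{2}\right)^{n}.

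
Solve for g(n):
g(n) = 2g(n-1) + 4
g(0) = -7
First-order linear non-homogeneous.
Homogeneous solution: g_h(n) = A·(2)^n.
Try constant particular solution g_p = K: K = 2K + 4 ⇒ K = -4.
General: g(n) = A·(2)^n - 4.
Apply g(0) = -7: A - 4 = -7 ⇒ A = -3.
So g(n) = - 3 \cdot 2^{n} - 4.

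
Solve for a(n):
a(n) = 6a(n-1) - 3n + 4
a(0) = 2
First-order linear with linear forcing.
Homogeneous solution: a_h(n) = A·(6)^n.
Try particular a_p(n) = pn + q. Substituting:
  pn + q = 6(p(n-1) + q) - 3n + 4.
Matching the n-coefficient: p = 6p - 3 ⇒ p = \frac{3}{5}.
Matching constants: q = -6p + 6q + 4 ⇒ q = - \frac{2}{25}.
General: a(n) = A·(6)^n + \frac{3 n}{5} - \frac{2}{25}.
Apply a(0) = 2: A - \frac{2}{25} = 2 ⇒ A = \frac{52}{25}.
So a(n) = \frac{52 \cdot 6^{n}}{25} + \frac{3 n}{5} - \frac{2}{25}.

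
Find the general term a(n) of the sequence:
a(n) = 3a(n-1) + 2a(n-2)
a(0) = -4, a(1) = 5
Characteristic equation: x² - 3x - 2 = 0.
Discriminant Δ = (3)² + 4·(2) = 17.
Roots r₁,₂ = (3 ± √17)/2, so r₁ = \frac{3}{2} + \frac{\sqrt{17}}{2}, r₂ = \frac{3}{2} - \frac{\sqrt{17}}{2}.
General solution: a(n) = A·r₁^n + B·r₂^n.
From the initial conditions, A + B = -4 and r₁A + r₂B = 5.
Since r₁ - r₂ = √17: A = (5 - (-4)r₂)/√17 = -2 + \frac{11 \sqrt{17}}{17}, and B = -4 - A = - \frac{11 \sqrt{17}}{17} - 2.
So a(n) = \left(-2 + \frac{11 \sqrt{17}}{17}\right)\left(\frac{3}{2} + \frac{\sqrt{17}}{2}\right)^n + \left(- \frac{11 \sqrt{17}}{17} - 2\right)\left(\frac{3}{2} - \frac{\sqrt{17}}{2}\right)^n.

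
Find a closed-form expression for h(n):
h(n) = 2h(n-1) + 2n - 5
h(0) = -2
First-order linear with linear forcing.
Homogeneous solution: h_h(n) = A·(2)^n.
Try particular h_p(n) = pn + q. Substituting:
  pn + q = 2(p(n-1) + q) + 2n - 5.
Matching the n-coefficient: p = 2p + 2 ⇒ p = -2.
Matching constants: q = -2p + 2q - 5 ⇒ q = 1.
General: h(n) = A·(2)^n - 2 n + 1.
Apply h(0) = -2: A + 1 = -2 ⇒ A = -3.
So h(n) = - 3 \cdot 2^{n} - 2 n + 1.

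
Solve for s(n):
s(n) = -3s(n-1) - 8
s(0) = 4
First-order linear non-homogeneous.
Homogeneous solution: s_h(n) = A·(-3)^n.
Try constant particular solution s_p = K: K = -3K - 8 ⇒ K = -2.
General: s(n) = A·(-3)^n - 2.
Apply s(0) = 4: A - 2 = 4 ⇒ A = 6.
So s(n) = 6 \left(-3\right)^{n} - 2.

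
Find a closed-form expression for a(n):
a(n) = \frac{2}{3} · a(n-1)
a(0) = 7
Pure geometric recurrence with ratio \frac{2}{3}.
By induction a(n) = a(0) · (\frac{2}{3})^n = 7 \left(\frac{2}{3}\right)^{n}.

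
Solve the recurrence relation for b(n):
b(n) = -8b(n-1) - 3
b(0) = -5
First-order linear non-homogeneous.
Homogeneous solution: b_h(n) = A·(-8)^n.
Try constant particular solution b_p = K: K = -8K - 3 ⇒ K = - \frac{1}{3}.
General: b(n) = A·(-8)^n - \frac{1}{3}.
Apply b(0) = -5: A - \frac{1}{3} = -5 ⇒ A = - \frac{14}{3}.
So b(n) = - \frac{14 \left(-8\right)^{n}}{3} - \frac{1}{3}.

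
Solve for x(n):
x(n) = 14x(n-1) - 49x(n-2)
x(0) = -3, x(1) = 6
Characteristic equation: x² - 14x + 49 = 0, which is (x - (7))².
Repeated root r = 7.
General solution: x(n) = (A + Bn)·(7)^n.
From x(0) = -3: A = -3.
From x(1) = 6: (A + B)·(7) = 6 ⇒ B = \frac{27}{7}.
So x(n) = \left(\frac{27 n}{7} - 3\right) \cdot (7)^n.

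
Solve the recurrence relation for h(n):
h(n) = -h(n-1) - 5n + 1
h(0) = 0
First-order linear with linear forcing.
Homogeneous solution: h_h(n) = A·(-1)^n.
Try particular h_p(n) = pn + q. Substituting:
  pn + q = -(p(n-1) + q) - 5n + 1.
Matching the n-coefficient: p = -p - 5 ⇒ p = - \frac{5}{2}.
Matching constants: q = p - q + 1 ⇒ q = - \frac{3}{4}.
General: h(n) = A·(-1)^n - \frac{5 n}{2} - \frac{3}{4}.
Apply h(0) = 0: A - \frac{3}{4} = 0 ⇒ A = \frac{3}{4}.
So h(n) = \frac{3 \left(-1\right)^{n}}{4} - \frac{5 n}{2} - \frac{3}{4}.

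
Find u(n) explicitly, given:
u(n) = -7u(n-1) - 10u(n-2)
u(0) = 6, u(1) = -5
Characteristic equation: x² + 7x + 10 = 0, which factors as (x - (-5))(x - (-2)) = 0.
Roots r₁ = -5, r₂ = -2 (distinct).
General solution: u(n) = A·(-5)^n + B·(-2)^n.
From u(0) = 6: A + B = 6.
From u(1) = -5: -5A - 2B = -5.
Solving: A = - \frac{7}{3}, B = \frac{25}{3}.
So u(n) = \frac{25 \left(-2\right)^{n}}{3} - \frac{7 \left(-5\right)^{n}}{3}.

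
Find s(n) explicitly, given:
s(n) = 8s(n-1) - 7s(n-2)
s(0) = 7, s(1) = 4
Characteristic equation: x² - 8x + 7 = 0, which factors as (x - (1))(x - (7)) = 0.
Roots r₁ = 1, r₂ = 7 (distinct).
General solution: s(n) = A·(1)^n + B·(7)^n.
From s(0) = 7: A + B = 7.
From s(1) = 4: A + 7B = 4.
Solving: A = \frac{15}{2}, B = - \frac{1}{2}.
So s(n) = \frac{15}{2} - \frac{7^{n}}{2}.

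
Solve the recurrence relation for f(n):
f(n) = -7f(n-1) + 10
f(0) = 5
First-order linear non-homogeneous.
Homogeneous solution: f_h(n) = A·(-7)^n.
Try constant particular solution f_p = K: K = -7K + 10 ⇒ K = \frac{5}{4}.
General: f(n) = A·(-7)^n + \frac{5}{4}.
Apply f(0) = 5: A + \frac{5}{4} = 5 ⇒ A = \frac{15}{4}.
So f(n) = \frac{15 \left(-7\right)^{n}}{4} + \frac{5}{4}.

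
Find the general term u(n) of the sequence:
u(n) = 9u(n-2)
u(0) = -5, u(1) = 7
Characteristic equation: x² - 9 = 0, which factors as (x - (3))(x - (-3)) = 0.
Roots r₁ = 3, r₂ = -3 (distinct).
General solution: u(n) = A·(3)^n + B·(-3)^n.
From u(0) = -5: A + B = -5.
From u(1) = 7: 3A - 3B = 7.
Solving: A = - \frac{4}{3}, B = - \frac{11}{3}.
So u(n) = - \frac{11 \left(-3\right)^{n}}{3} - \frac{4 \cdot 3^{n}}{3}.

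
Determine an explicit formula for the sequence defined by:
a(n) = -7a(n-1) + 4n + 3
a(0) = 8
First-order linear with linear forcing.
Homogeneous solution: a_h(n) = A·(-7)^n.
Try particular a_p(n) = pn + q. Substituting:
  pn + q = -7(p(n-1) + q) + 4n + 3.
Matching the n-coefficient: p = -7p + 4 ⇒ p = \frac{1}{2}.
Matching constants: q = 7p - 7q + 3 ⇒ q = \frac{13}{16}.
General: a(n) = A·(-7)^n + \frac{n}{2} + \frac{13}{16}.
Apply a(0) = 8: A + \frac{13}{16} = 8 ⇒ A = \frac{115}{16}.
So a(n) = \frac{115 \left(-7\right)^{n}}{16} + \frac{n}{2} + \frac{13}{16}.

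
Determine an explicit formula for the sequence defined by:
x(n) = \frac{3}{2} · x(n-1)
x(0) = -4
Pure geometric recurrence with ratio \frac{3}{2}.
By induction x(n) = x(0) · (\frac{3}{2})^n = - 4 \left(\frac{3}{2}\right)^{n}.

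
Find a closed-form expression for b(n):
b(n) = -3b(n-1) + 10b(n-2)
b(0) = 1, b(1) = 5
Characteristic equation: x² + 3x - 10 = 0, which factors as (x - (2))(x - (-5)) = 0.
Roots r₁ = 2, r₂ = -5 (distinct).
General solution: b(n) = A·(2)^n + B·(-5)^n.
From b(0) = 1: A + B = 1.
From b(1) = 5: 2A - 5B = 5.
Solving: A = \frac{10}{7}, B = - \frac{3}{7}.
So b(n) = - \frac{3 \left(-5\right)^{n}}{7} + \frac{10 \cdot 2^{n}}{7}.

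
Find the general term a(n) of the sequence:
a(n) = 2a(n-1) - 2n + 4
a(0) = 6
First-order linear with linear forcing.
Homogeneous solution: a_h(n) = A·(2)^n.
Try particular a_p(n) = pn + q. Substituting:
  pn + q = 2(p(n-1) + q) - 2n + 4.
Matching the n-coefficient: p = 2p - 2 ⇒ p = 2.
Matching constants: q = -2p + 2q + 4 ⇒ q = 0.
General: a(n) = A·(2)^n + 2 n + 0.
Apply a(0) = 6: A + 0 = 6 ⇒ A = 6.
So a(n) = 6 \cdot 2^{n} + 2 n.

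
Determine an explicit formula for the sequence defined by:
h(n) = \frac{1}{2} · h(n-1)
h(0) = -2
Pure geometric recurrence with ratio \frac{1}{2}.
By induction h(n) = h(0) · (\frac{1}{2})^n = - 2 \cdot 2^{- n}.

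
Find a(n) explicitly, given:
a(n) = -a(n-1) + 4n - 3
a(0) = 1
First-order linear with linear forcing.
Homogeneous solution: a_h(n) = A·(-1)^n.
Try particular a_p(n) = pn + q. Substituting:
  pn + q = -(p(n-1) + q) + 4n - 3.
Matching the n-coefficient: p = -p + 4 ⇒ p = 2.
Matching constants: q = p - q - 3 ⇒ q = - \frac{1}{2}.
General: a(n) = A·(-1)^n + 2 n - \frac{1}{2}.
Apply a(0) = 1: A - \frac{1}{2} = 1 ⇒ A = \frac{3}{2}.
So a(n) = \frac{3 \left(-1\right)^{n}}{2} + 2 n - \frac{1}{2}.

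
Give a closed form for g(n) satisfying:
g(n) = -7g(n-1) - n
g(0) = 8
First-order linear with linear forcing.
Homogeneous solution: g_h(n) = A·(-7)^n.
Try particular g_p(n) = pn + q. Substituting:
  pn + q = -7(p(n-1) + q) - n.
Matching the n-coefficient: p = -7p - 1 ⇒ p = - \frac{1}{8}.
Matching constants: q = 7p - 7q ⇒ q = - \frac{7}{64}.
General: g(n) = A·(-7)^n - \frac{n}{8} - \frac{7}{64}.
Apply g(0) = 8: A - \frac{7}{64} = 8 ⇒ A = \frac{519}{64}.
So g(n) = \frac{519 \left(-7\right)^{n}}{64} - \frac{n}{8} - \frac{7}{64}.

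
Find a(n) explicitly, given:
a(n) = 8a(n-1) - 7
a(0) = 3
First-order linear non-homogeneous.
Homogeneous solution: a_h(n) = A·(8)^n.
Try constant particular solution a_p = K: K = 8K - 7 ⇒ K = 1.
General: a(n) = A·(8)^n + 1.
Apply a(0) = 3: A + 1 = 3 ⇒ A = 2.
So a(n) = 2 \cdot 8^{n} + 1.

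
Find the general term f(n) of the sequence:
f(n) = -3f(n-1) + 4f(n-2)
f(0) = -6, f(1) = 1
Characteristic equation: x² + 3x - 4 = 0, which factors as (x - (1))(x - (-4)) = 0.
Roots r₁ = 1, r₂ = -4 (distinct).
General solution: f(n) = A·(1)^n + B·(-4)^n.
From f(0) = -6: A + B = -6.
From f(1) = 1: A - 4B = 1.
Solving: A = - \frac{23}{5}, B = - \frac{7}{5}.
So f(n) = - \frac{7 \left(-4\right)^{n}}{5} - \frac{23}{5}.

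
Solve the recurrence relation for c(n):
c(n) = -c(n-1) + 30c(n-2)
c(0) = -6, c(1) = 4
Characteristic equation: x² + x - 30 = 0, which factors as (x - (5))(x - (-6)) = 0.
Roots r₁ = 5, r₂ = -6 (distinct).
General solution: c(n) = A·(5)^n + B·(-6)^n.
From c(0) = -6: A + B = -6.
From c(1) = 4: 5A - 6B = 4.
Solving: A = - \frac{32}{11}, B = - \frac{34}{11}.
So c(n) = - \frac{34 \left(-6\right)^{n}}{11} - \frac{32 \cdot 5^{n}}{11}.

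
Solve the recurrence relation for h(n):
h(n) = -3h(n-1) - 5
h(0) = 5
First-order linear non-homogeneous.
Homogeneous solution: h_h(n) = A·(-3)^n.
Try constant particular solution h_p = K: K = -3K - 5 ⇒ K = - \frac{5}{4}.
General: h(n) = A·(-3)^n - \frac{5}{4}.
Apply h(0) = 5: A - \frac{5}{4} = 5 ⇒ A = \frac{25}{4}.
So h(n) = \frac{25 \left(-3\right)^{n}}{4} - \frac{5}{4}.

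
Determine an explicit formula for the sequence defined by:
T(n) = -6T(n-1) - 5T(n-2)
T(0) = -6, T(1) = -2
Characteristic equation: x² + 6x + 5 = 0, which factors as (x - (-5))(x - (-1)) = 0.
Roots r₁ = -5, r₂ = -1 (distinct).
General solution: T(n) = A·(-5)^n + B·(-1)^n.
From T(0) = -6: A + B = -6.
From T(1) = -2: -5A - B = -2.
Solving: A = 2, B = -8.
So T(n) = - 8 \left(-1\right)^{n} + 2 \left(-5\right)^{n}.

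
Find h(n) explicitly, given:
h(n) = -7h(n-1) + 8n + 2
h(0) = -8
First-order linear with linear forcing.
Homogeneous solution: h_h(n) = A·(-7)^n.
Try particular h_p(n) = pn + q. Substituting:
  pn + q = -7(p(n-1) + q) + 8n + 2.
Matching the n-coefficient: p = -7p + 8 ⇒ p = 1.
Matching constants: q = 7p - 7q + 2 ⇒ q = \frac{9}{8}.
General: h(n) = A·(-7)^n + n + \frac{9}{8}.
Apply h(0) = -8: A + \frac{9}{8} = -8 ⇒ A = - \frac{73}{8}.
So h(n) = - \frac{73 \left(-7\right)^{n}}{8} + n + \frac{9}{8}.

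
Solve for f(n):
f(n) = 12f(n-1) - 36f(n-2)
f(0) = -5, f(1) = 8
Characteristic equation: x² - 12x + 36 = 0, which is (x - (6))².
Repeated root r = 6.
General solution: f(n) = (A + Bn)·(6)^n.
From f(0) = -5: A = -5.
From f(1) = 8: (A + B)·(6) = 8 ⇒ B = \frac{19}{3}.
So f(n) = \left(\frac{19 n}{3} - 5\right) \cdot (6)^n.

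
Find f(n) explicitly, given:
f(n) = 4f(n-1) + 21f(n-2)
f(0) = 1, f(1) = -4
Characteristic equation: x² - 4x - 21 = 0, which factors as (x - (7))(x - (-3)) = 0.
Roots r₁ = 7, r₂ = -3 (distinct).
General solution: f(n) = A·(7)^n + B·(-3)^n.
From f(0) = 1: A + B = 1.
From f(1) = -4: 7A - 3B = -4.
Solving: A = - \frac{1}{10}, B = \frac{11}{10}.
So f(n) = \frac{11 \left(-3\right)^{n}}{10} - \frac{7^{n}}{10}.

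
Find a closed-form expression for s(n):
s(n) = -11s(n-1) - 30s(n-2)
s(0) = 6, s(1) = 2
Characteristic equation: x² + 11x + 30 = 0, which factors as (x - (-5))(x - (-6)) = 0.
Roots r₁ = -5, r₂ = -6 (distinct).
General solution: s(n) = A·(-5)^n + B·(-6)^n.
From s(0) = 6: A + B = 6.
From s(1) = 2: -5A - 6B = 2.
Solving: A = 38, B = -32.
So s(n) = 38 \left(-5\right)^{n} - 32 \left(-6\right)^{n}.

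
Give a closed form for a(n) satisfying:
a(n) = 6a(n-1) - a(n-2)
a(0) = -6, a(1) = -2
Characteristic equation: x² - 6x + 1 = 0.
Discriminant Δ = (6)² + 4·(-1) = 32.
Roots r₁,₂ = (6 ± √32)/2, so r₁ = 2 \sqrt{2} + 3, r₂ = 3 - 2 \sqrt{2}.
General solution: a(n) = A·r₁^n + B·r₂^n.
From the initial conditions, A + B = -6 and r₁A + r₂B = -2.
Since r₁ - r₂ = √32: A = (-2 - (-6)r₂)/√32 = -3 + 2 \sqrt{2}, and B = -6 - A = -3 - 2 \sqrt{2}.
So a(n) = \left(-3 + 2 \sqrt{2}\right)\left(2 \sqrt{2} + 3\right)^n + \left(-3 - 2 \sqrt{2}\right)\left(3 - 2 \sqrt{2}\right)^n.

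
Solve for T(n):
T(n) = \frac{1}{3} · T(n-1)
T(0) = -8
Pure geometric recurrence with ratio \frac{1}{3}.
By induction T(n) = T(0) · (\frac{1}{3})^n = - 8 \cdot 3^{- n}.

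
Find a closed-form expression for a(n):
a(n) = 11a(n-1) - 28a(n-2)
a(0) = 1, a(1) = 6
Characteristic equation: x² - 11x + 28 = 0, which factors as (x - (4))(x - (7)) = 0.
Roots r₁ = 4, r₂ = 7 (distinct).
General solution: a(n) = A·(4)^n + B·(7)^n.
From a(0) = 1: A + B = 1.
From a(1) = 6: 4A + 7B = 6.
Solving: A = \frac{1}{3}, B = \frac{2}{3}.
So a(n) = \frac{4^{n}}{3} + \frac{2 \cdot 7^{n}}{3}.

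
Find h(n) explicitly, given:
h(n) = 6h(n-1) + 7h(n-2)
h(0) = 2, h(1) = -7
Characteristic equation: x² - 6x - 7 = 0, which factors as (x - (-1))(x - (7)) = 0.
Roots r₁ = -1, r₂ = 7 (distinct).
General solution: h(n) = A·(-1)^n + B·(7)^n.
From h(0) = 2: A + B = 2.
From h(1) = -7: -A + 7B = -7.
Solving: A = \frac{21}{8}, B = - \frac{5}{8}.
So h(n) = \frac{21 \left(-1\right)^{n}}{8} - \frac{5 \cdot 7^{n}}{8}.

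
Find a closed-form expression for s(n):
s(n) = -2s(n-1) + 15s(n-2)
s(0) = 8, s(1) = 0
Characteristic equation: x² + 2x - 15 = 0, which factors as (x - (-5))(x - (3)) = 0.
Roots r₁ = -5, r₂ = 3 (distinct).
General solution: s(n) = A·(-5)^n + B·(3)^n.
From s(0) = 8: A + B = 8.
From s(1) = 0: -5A + 3B = 0.
Solving: A = 3, B = 5.
So s(n) = 3 \left(-5\right)^{n} + 5 \cdot 3^{n}.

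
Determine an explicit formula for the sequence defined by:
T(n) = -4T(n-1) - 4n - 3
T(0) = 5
First-order linear with linear forcing.
Homogeneous solution: T_h(n) = A·(-4)^n.
Try particular T_p(n) = pn + q. Substituting:
  pn + q = -4(p(n-1) + q) - 4n - 3.
Matching the n-coefficient: p = -4p - 4 ⇒ p = - \frac{4}{5}.
Matching constants: q = 4p - 4q - 3 ⇒ q = - \frac{31}{25}.
General: T(n) = A·(-4)^n - \frac{4 n}{5} - \frac{31}{25}.
Apply T(0) = 5: A - \frac{31}{25} = 5 ⇒ A = \frac{156}{25}.
So T(n) = \frac{156 \left(-4\right)^{n}}{25} - \frac{4 n}{5} - \frac{31}{25}.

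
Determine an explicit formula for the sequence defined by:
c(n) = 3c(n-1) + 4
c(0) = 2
First-order linear non-homogeneous.
Homogeneous solution: c_h(n) = A·(3)^n.
Try constant particular solution c_p = K: K = 3K + 4 ⇒ K = -2.
General: c(n) = A·(3)^n - 2.
Apply c(0) = 2: A - 2 = 2 ⇒ A = 4.
So c(n) = 4 \cdot 3^{n} - 2.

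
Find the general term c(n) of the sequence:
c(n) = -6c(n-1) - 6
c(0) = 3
First-order linear non-homogeneous.
Homogeneous solution: c_h(n) = A·(-6)^n.
Try constant particular solution c_p = K: K = -6K - 6 ⇒ K = - \frac{6}{7}.
General: c(n) = A·(-6)^n - \frac{6}{7}.
Apply c(0) = 3: A - \frac{6}{7} = 3 ⇒ A = \frac{27}{7}.
So c(n) = \frac{27 \left(-6\right)^{n}}{7} - \frac{6}{7}.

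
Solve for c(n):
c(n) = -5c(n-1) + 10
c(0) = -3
First-order linear non-homogeneous.
Homogeneous solution: c_h(n) = A·(-5)^n.
Try constant particular solution c_p = K: K = -5K + 10 ⇒ K = \frac{5}{3}.
General: c(n) = A·(-5)^n + \frac{5}{3}.
Apply c(0) = -3: A + \frac{5}{3} = -3 ⇒ A = - \frac{14}{3}.
So c(n) = \frac{5}{3} - \frac{14 \left(-5\right)^{n}}{3}.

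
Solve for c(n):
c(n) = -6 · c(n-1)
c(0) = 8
Pure geometric recurrence with ratio -6.
By induction c(n) = c(0) · (-6)^n = 8 \left(-6\right)^{n}.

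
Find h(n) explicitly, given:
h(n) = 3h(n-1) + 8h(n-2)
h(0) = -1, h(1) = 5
Characteristic equation: x² - 3x - 8 = 0.
Discriminant Δ = (3)² + 4·(8) = 41.
Roots r₁,₂ = (3 ± √41)/2, so r₁ = \frac{3}{2} + \frac{\sqrt{41}}{2}, r₂ = \frac{3}{2} - \frac{\sqrt{41}}{2}.
General solution: h(n) = A·r₁^n + B·r₂^n.
From the initial conditions, A + B = -1 and r₁A + r₂B = 5.
Since r₁ - r₂ = √41: A = (5 - (-1)r₂)/√41 = - \frac{1}{2} + \frac{13 \sqrt{41}}{82}, and B = -1 - A = - \frac{13 \sqrt{41}}{82} - \frac{1}{2}.
So h(n) = \left(- \frac{1}{2} + \frac{13 \sqrt{41}}{82}\right)\left(\frac{3}{2} + \frac{\sqrt{41}}{2}\right)^n + \left(- \frac{13 \sqrt{41}}{82} - \frac{1}{2}\right)\left(\frac{3}{2} - \frac{\sqrt{41}}{2}\right)^n.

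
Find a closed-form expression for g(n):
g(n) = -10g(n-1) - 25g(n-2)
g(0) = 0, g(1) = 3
Characteristic equation: x² + 10x + 25 = 0, which is (x - (-5))².
Repeated root r = -5.
General solution: g(n) = (A + Bn)·(-5)^n.
From g(0) = 0: A = 0.
From g(1) = 3: (A + B)·(-5) = 3 ⇒ B = - \frac{3}{5}.
So g(n) = \left(- \frac{3 n}{5}\right) \cdot (-5)^n.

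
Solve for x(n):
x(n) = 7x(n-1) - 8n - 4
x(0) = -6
First-order linear with linear forcing.
Homogeneous solution: x_h(n) = A·(7)^n.
Try particular x_p(n) = pn + q. Substituting:
  pn + q = 7(p(n-1) + q) - 8n - 4.
Matching the n-coefficient: p = 7p - 8 ⇒ p = \frac{4}{3}.
Matching constants: q = -7p + 7q - 4 ⇒ q = \frac{20}{9}.
General: x(n) = A·(7)^n + \frac{4 n}{3} + \frac{20}{9}.
Apply x(0) = -6: A + \frac{20}{9} = -6 ⇒ A = - \frac{74}{9}.
So x(n) = - \frac{74 \cdot 7^{n}}{9} + \frac{4 n}{3} + \frac{20}{9}.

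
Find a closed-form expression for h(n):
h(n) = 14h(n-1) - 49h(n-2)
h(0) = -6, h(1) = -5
Characteristic equation: x² - 14x + 49 = 0, which is (x - (7))².
Repeated root r = 7.
General solution: h(n) = (A + Bn)·(7)^n.
From h(0) = -6: A = -6.
From h(1) = -5: (A + B)·(7) = -5 ⇒ B = \frac{37}{7}.
So h(n) = \left(\frac{37 n}{7} - 6\right) \cdot (7)^n.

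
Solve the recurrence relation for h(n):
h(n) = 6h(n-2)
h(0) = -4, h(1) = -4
Characteristic equation: x² - 6 = 0.
Discriminant Δ = (0)² + 4·(6) = 24.
Roots r₁,₂ = (0 ± √24)/2, so r₁ = \sqrt{6}, r₂ = - \sqrt{6}.
General solution: h(n) = A·r₁^n + B·r₂^n.
From the initial conditions, A + B = -4 and r₁A + r₂B = -4.
Since r₁ - r₂ = √24: A = (-4 - (-4)r₂)/√24 = -2 - \frac{\sqrt{6}}{3}, and B = -4 - A = -2 + \frac{\sqrt{6}}{3}.
So h(n) = \left(-2 - \frac{\sqrt{6}}{3}\right)\left(\sqrt{6}\right)^n + \left(-2 + \frac{\sqrt{6}}{3}\right)\left(- \sqrt{6}\right)^n.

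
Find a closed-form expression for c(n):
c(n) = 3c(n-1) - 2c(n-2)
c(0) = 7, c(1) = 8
Characteristic equation: x² - 3x + 2 = 0, which factors as (x - (2))(x - (1)) = 0.
Roots r₁ = 2, r₂ = 1 (distinct).
General solution: c(n) = A·(2)^n + B·(1)^n.
From c(0) = 7: A + B = 7.
From c(1) = 8: 2A + B = 8.
Solving: A = 1, B = 6.
So c(n) = 2^{n} + 6.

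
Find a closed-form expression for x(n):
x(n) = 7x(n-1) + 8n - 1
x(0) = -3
First-order linear with linear forcing.
Homogeneous solution: x_h(n) = A·(7)^n.
Try particular x_p(n) = pn + q. Substituting:
  pn + q = 7(p(n-1) + q) + 8n - 1.
Matching the n-coefficient: p = 7p + 8 ⇒ p = - \frac{4}{3}.
Matching constants: q = -7p + 7q - 1 ⇒ q = - \frac{25}{18}.
General: x(n) = A·(7)^n - \frac{4 n}{3} - \frac{25}{18}.
Apply x(0) = -3: A - \frac{25}{18} = -3 ⇒ A = - \frac{29}{18}.
So x(n) = - \frac{29 \cdot 7^{n}}{18} - \frac{4 n}{3} - \frac{25}{18}.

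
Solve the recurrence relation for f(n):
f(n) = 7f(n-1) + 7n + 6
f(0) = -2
First-order linear with linear forcing.
Homogeneous solution: f_h(n) = A·(7)^n.
Try particular f_p(n) = pn + q. Substituting:
  pn + q = 7(p(n-1) + q) + 7n + 6.
Matching the n-coefficient: p = 7p + 7 ⇒ p = - \frac{7}{6}.
Matching constants: q = -7p + 7q + 6 ⇒ q = - \frac{85}{36}.
General: f(n) = A·(7)^n - \frac{7 n}{6} - \frac{85}{36}.
Apply f(0) = -2: A - \frac{85}{36} = -2 ⇒ A = \frac{13}{36}.
So f(n) = \frac{13 \cdot 7^{n}}{36} - \frac{7 n}{6} - \frac{85}{36}.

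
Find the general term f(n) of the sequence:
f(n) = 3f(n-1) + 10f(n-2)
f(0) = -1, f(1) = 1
Characteristic equation: x² - 3x - 10 = 0, which factors as (x - (-2))(x - (5)) = 0.
Roots r₁ = -2, r₂ = 5 (distinct).
General solution: f(n) = A·(-2)^n + B·(5)^n.
From f(0) = -1: A + B = -1.
From f(1) = 1: -2A + 5B = 1.
Solving: A = - \frac{6}{7}, B = - \frac{1}{7}.
So f(n) = - \frac{6 \left(-2\right)^{n}}{7} - \frac{5^{n}}{7}.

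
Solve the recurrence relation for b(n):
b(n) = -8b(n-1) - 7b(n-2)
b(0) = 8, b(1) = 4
Characteristic equation: x² + 8x + 7 = 0, which factors as (x - (-1))(x - (-7)) = 0.
Roots r₁ = -1, r₂ = -7 (distinct).
General solution: b(n) = A·(-1)^n + B·(-7)^n.
From b(0) = 8: A + B = 8.
From b(1) = 4: -A - 7B = 4.
Solving: A = 10, B = -2.
So b(n) = 10 \left(-1\right)^{n} - 2 \left(-7\right)^{n}.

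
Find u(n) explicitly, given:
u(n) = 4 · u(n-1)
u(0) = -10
Pure geometric recurrence with ratio 4.
By induction u(n) = u(0) · (4)^n = - 10 \cdot 4^{n}.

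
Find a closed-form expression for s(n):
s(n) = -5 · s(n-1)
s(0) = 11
Pure geometric recurrence with ratio -5.
By induction s(n) = s(0) · (-5)^n = 11 \left(-5\right)^{n}.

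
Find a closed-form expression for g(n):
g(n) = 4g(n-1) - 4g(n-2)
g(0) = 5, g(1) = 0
Characteristic equation: x² - 4x + 4 = 0, which is (x - (2))².
Repeated root r = 2.
General solution: g(n) = (A + Bn)·(2)^n.
From g(0) = 5: A = 5.
From g(1) = 0: (A + B)·(2) = 0 ⇒ B = -5.
So g(n) = \left(5 - 5 n\right) \cdot (2)^n.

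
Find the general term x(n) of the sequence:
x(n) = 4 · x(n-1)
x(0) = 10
Pure geometric recurrence with ratio 4.
By induction x(n) = x(0) · (4)^n = 10 \cdot 4^{n}.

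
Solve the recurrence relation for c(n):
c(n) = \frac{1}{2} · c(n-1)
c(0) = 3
Pure geometric recurrence with ratio \frac{1}{2}.
By induction c(n) = c(0) · (\frac{1}{2})^n = 3 \cdot 2^{- n}.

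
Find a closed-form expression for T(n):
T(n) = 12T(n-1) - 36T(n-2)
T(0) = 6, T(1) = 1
Characteristic equation: x² - 12x + 36 = 0, which is (x - (6))².
Repeated root r = 6.
General solution: T(n) = (A + Bn)·(6)^n.
From T(0) = 6: A = 6.
From T(1) = 1: (A + B)·(6) = 1 ⇒ B = - \frac{35}{6}.
So T(n) = \left(6 - \frac{35 n}{6}\right) \cdot (6)^n.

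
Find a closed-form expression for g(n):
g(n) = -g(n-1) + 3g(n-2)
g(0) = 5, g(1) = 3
Characteristic equation: x² + x - 3 = 0.
Discriminant Δ = (-1)² + 4·(3) = 13.
Roots r₁,₂ = (-1 ± √13)/2, so r₁ = - \frac{1}{2} + \frac{\sqrt{13}}{2}, r₂ = - \frac{\sqrt{13}}{2} - \frac{1}{2}.
General solution: g(n) = A·r₁^n + B·r₂^n.
From the initial conditions, A + B = 5 and r₁A + r₂B = 3.
Since r₁ - r₂ = √13: A = (3 - (5)r₂)/√13 = \frac{11 \sqrt{13}}{26} + \frac{5}{2}, and B = 5 - A = \frac{5}{2} - \frac{11 \sqrt{13}}{26}.
So g(n) = \left(\frac{11 \sqrt{13}}{26} + \frac{5}{2}\right)\left(- \frac{1}{2} + \frac{\sqrt{13}}{2}\right)^n + \left(\frac{5}{2} - \frac{11 \sqrt{13}}{26}\right)\left(- \frac{\sqrt{13}}{2} - \frac{1}{2}\right)^n.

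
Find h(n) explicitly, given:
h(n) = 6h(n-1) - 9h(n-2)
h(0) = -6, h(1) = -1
Characteristic equation: x² - 6x + 9 = 0, which is (x - (3))².
Repeated root r = 3.
General solution: h(n) = (A + Bn)·(3)^n.
From h(0) = -6: A = -6.
From h(1) = -1: (A + B)·(3) = -1 ⇒ B = \frac{17}{3}.
So h(n) = \left(\frac{17 n}{3} - 6\right) \cdot (3)^n.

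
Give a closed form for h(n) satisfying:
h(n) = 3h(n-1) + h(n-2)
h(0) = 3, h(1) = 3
Characteristic equation: x² - 3x - 1 = 0.
Discriminant Δ = (3)² + 4·(1) = 13.
Roots r₁,₂ = (3 ± √13)/2, so r₁ = \frac{3}{2} + \frac{\sqrt{13}}{2}, r₂ = \frac{3}{2} - \frac{\sqrt{13}}{2}.
General solution: h(n) = A·r₁^n + B·r₂^n.
From the initial conditions, A + B = 3 and r₁A + r₂B = 3.
Since r₁ - r₂ = √13: A = (3 - (3)r₂)/√13 = \frac{3}{2} - \frac{3 \sqrt{13}}{26}, and B = 3 - A = \frac{3 \sqrt{13}}{26} + \frac{3}{2}.
So h(n) = \left(\frac{3}{2} - \frac{3 \sqrt{13}}{26}\right)\left(\frac{3}{2} + \frac{\sqrt{13}}{2}\right)^n + \left(\frac{3 \sqrt{13}}{26} + \frac{3}{2}\right)\left(\frac{3}{2} - \frac{\sqrt{13}}{2}\right)^n.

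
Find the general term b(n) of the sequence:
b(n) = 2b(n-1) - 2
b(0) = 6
First-order linear non-homogeneous.
Homogeneous solution: b_h(n) = A·(2)^n.
Try constant particular solution b_p = K: K = 2K - 2 ⇒ K = 2.
General: b(n) = A·(2)^n + 2.
Apply b(0) = 6: A + 2 = 6 ⇒ A = 4.
So b(n) = 4 \cdot 2^{n} + 2.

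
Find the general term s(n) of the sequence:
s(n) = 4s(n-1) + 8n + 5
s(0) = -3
First-order linear with linear forcing.
Homogeneous solution: s_h(n) = A·(4)^n.
Try particular s_p(n) = pn + q. Substituting:
  pn + q = 4(p(n-1) + q) + 8n + 5.
Matching the n-coefficient: p = 4p + 8 ⇒ p = - \frac{8}{3}.
Matching constants: q = -4p + 4q + 5 ⇒ q = - \frac{47}{9}.
General: s(n) = A·(4)^n - \frac{8 n}{3} - \frac{47}{9}.
Apply s(0) = -3: A - \frac{47}{9} = -3 ⇒ A = \frac{20}{9}.
So s(n) = \frac{20 \cdot 4^{n}}{9} - \frac{8 n}{3} - \frac{47}{9}.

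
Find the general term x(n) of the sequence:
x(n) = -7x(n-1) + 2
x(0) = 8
First-order linear non-homogeneous.
Homogeneous solution: x_h(n) = A·(-7)^n.
Try constant particular solution x_p = K: K = -7K + 2 ⇒ K = \frac{1}{4}.
General: x(n) = A·(-7)^n + \frac{1}{4}.
Apply x(0) = 8: A + \frac{1}{4} = 8 ⇒ A = \frac{31}{4}.
So x(n) = \frac{31 \left(-7\right)^{n}}{4} + \frac{1}{4}.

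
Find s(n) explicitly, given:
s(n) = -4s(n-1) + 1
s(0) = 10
First-order linear non-homogeneous.
Homogeneous solution: s_h(n) = A·(-4)^n.
Try constant particular solution s_p = K: K = -4K + 1 ⇒ K = \frac{1}{5}.
General: s(n) = A·(-4)^n + \frac{1}{5}.
Apply s(0) = 10: A + \frac{1}{5} = 10 ⇒ A = \frac{49}{5}.
So s(n) = \frac{49 \left(-4\right)^{n}}{5} + \frac{1}{5}.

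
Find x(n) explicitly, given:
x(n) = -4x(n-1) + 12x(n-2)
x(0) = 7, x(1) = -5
Characteristic equation: x² + 4x - 12 = 0, which factors as (x - (2))(x - (-6)) = 0.
Roots r₁ = 2, r₂ = -6 (distinct).
General solution: x(n) = A·(2)^n + B·(-6)^n.
From x(0) = 7: A + B = 7.
From x(1) = -5: 2A - 6B = -5.
Solving: A = \frac{37}{8}, B = \frac{19}{8}.
So x(n) = \frac{19 \left(-6\right)^{n}}{8} + \frac{37 \cdot 2^{n}}{8}.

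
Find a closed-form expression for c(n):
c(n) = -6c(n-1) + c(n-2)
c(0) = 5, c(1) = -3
Characteristic equation: x² + 6x - 1 = 0.
Discriminant Δ = (-6)² + 4·(1) = 40.
Roots r₁,₂ = (-6 ± √40)/2, so r₁ = -3 + \sqrt{10}, r₂ = - \sqrt{10} - 3.
General solution: c(n) = A·r₁^n + B·r₂^n.
From the initial conditions, A + B = 5 and r₁A + r₂B = -3.
Since r₁ - r₂ = √40: A = (-3 - (5)r₂)/√40 = \frac{3 \sqrt{10}}{5} + \frac{5}{2}, and B = 5 - A = \frac{5}{2} - \frac{3 \sqrt{10}}{5}.
So c(n) = \left(\frac{3 \sqrt{10}}{5} + \frac{5}{2}\right)\left(-3 + \sqrt{10}\right)^n + \left(\frac{5}{2} - \frac{3 \sqrt{10}}{5}\right)\left(- \sqrt{10} - 3\right)^n.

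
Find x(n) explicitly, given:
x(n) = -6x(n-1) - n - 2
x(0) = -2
First-order linear with linear forcing.
Homogeneous solution: x_h(n) = A·(-6)^n.
Try particular x_p(n) = pn + q. Substituting:
  pn + q = -6(p(n-1) + q) - n - 2.
Matching the n-coefficient: p = -6p - 1 ⇒ p = - \frac{1}{7}.
Matching constants: q = 6p - 6q - 2 ⇒ q = - \frac{20}{49}.
General: x(n) = A·(-6)^n - \frac{n}{7} - \frac{20}{49}.
Apply x(0) = -2: A - \frac{20}{49} = -2 ⇒ A = - \frac{78}{49}.
So x(n) = - \frac{78 \left(-6\right)^{n}}{49} - \frac{n}{7} - \frac{20}{49}.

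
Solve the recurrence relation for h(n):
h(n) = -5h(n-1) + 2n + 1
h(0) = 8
First-order linear with linear forcing.
Homogeneous solution: h_h(n) = A·(-5)^n.
Try particular h_p(n) = pn + q. Substituting:
  pn + q = -5(p(n-1) + q) + 2n + 1.
Matching the n-coefficient: p = -5p + 2 ⇒ p = \frac{1}{3}.
Matching constants: q = 5p - 5q + 1 ⇒ q = \frac{4}{9}.
General: h(n) = A·(-5)^n + \frac{n}{3} + \frac{4}{9}.
Apply h(0) = 8: A + \frac{4}{9} = 8 ⇒ A = \frac{68}{9}.
So h(n) = \frac{68 \left(-5\right)^{n}}{9} + \frac{n}{3} + \frac{4}{9}.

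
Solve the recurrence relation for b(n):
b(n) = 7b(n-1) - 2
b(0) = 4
First-order linear non-homogeneous.
Homogeneous solution: b_h(n) = A·(7)^n.
Try constant particular solution b_p = K: K = 7K - 2 ⇒ K = \frac{1}{3}.
General: b(n) = A·(7)^n + \frac{1}{3}.
Apply b(0) = 4: A + \frac{1}{3} = 4 ⇒ A = \frac{11}{3}.
So b(n) = \frac{11 \cdot 7^{n}}{3} + \frac{1}{3}.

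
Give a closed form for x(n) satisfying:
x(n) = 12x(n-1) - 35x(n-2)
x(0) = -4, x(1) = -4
Characteristic equation: x² - 12x + 35 = 0, which factors as (x - (5))(x - (7)) = 0.
Roots r₁ = 5, r₂ = 7 (distinct).
General solution: x(n) = A·(5)^n + B·(7)^n.
From x(0) = -4: A + B = -4.
From x(1) = -4: 5A + 7B = -4.
Solving: A = -12, B = 8.
So x(n) = - 12 \cdot 5^{n} + 8 \cdot 7^{n}.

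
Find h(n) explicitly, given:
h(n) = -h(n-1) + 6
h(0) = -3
First-order linear non-homogeneous.
Homogeneous solution: h_h(n) = A·(-1)^n.
Try constant particular solution h_p = K: K = -K + 6 ⇒ K = 3.
General: h(n) = A·(-1)^n + 3.
Apply h(0) = -3: A + 3 = -3 ⇒ A = -6.
So h(n) = 3 - 6 \left(-1\right)^{n}.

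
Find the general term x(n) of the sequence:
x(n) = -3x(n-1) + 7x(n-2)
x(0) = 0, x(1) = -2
Characteristic equation: x² + 3x - 7 = 0.
Discriminant Δ = (-3)² + 4·(7) = 37.
Roots r₁,₂ = (-3 ± √37)/2, so r₁ = - \frac{3}{2} + \frac{\sqrt{37}}{2}, r₂ = - \frac{\sqrt{37}}{2} - \frac{3}{2}.
General solution: x(n) = A·r₁^n + B·r₂^n.
From the initial conditions, A + B = 0 and r₁A + r₂B = -2.
Since r₁ - r₂ = √37: A = (-2 - (0)r₂)/√37 = - \frac{2 \sqrt{37}}{37}, and B = 0 - A = \frac{2 \sqrt{37}}{37}.
So x(n) = \left(- \frac{2 \sqrt{37}}{37}\right)\left(- \frac{3}{2} + \frac{\sqrt{37}}{2}\right)^n + \left(\frac{2 \sqrt{37}}{37}\right)\left(- \frac{\sqrt{37}}{2} - \frac{3}{2}\right)^n.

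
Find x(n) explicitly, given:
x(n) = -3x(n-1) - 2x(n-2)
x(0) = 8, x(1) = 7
Characteristic equation: x² + 3x + 2 = 0, which factors as (x - (-1))(x - (-2)) = 0.
Roots r₁ = -1, r₂ = -2 (distinct).
General solution: x(n) = A·(-1)^n + B·(-2)^n.
From x(0) = 8: A + B = 8.
From x(1) = 7: -A - 2B = 7.
Solving: A = 23, B = -15.
So x(n) = 23 \left(-1\right)^{n} - 15 \left(-2\right)^{n}.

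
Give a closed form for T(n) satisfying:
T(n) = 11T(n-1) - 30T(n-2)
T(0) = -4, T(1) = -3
Characteristic equation: x² - 11x + 30 = 0, which factors as (x - (5))(x - (6)) = 0.
Roots r₁ = 5, r₂ = 6 (distinct).
General solution: T(n) = A·(5)^n + B·(6)^n.
From T(0) = -4: A + B = -4.
From T(1) = -3: 5A + 6B = -3.
Solving: A = -21, B = 17.
So T(n) = - 21 \cdot 5^{n} + 17 \cdot 6^{n}.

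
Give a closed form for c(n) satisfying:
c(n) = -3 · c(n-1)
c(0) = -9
Pure geometric recurrence with ratio -3.
By induction c(n) = c(0) · (-3)^n = - 9 \left(-3\right)^{n}.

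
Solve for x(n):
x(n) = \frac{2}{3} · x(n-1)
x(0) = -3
Pure geometric recurrence with ratio \frac{2}{3}.
By induction x(n) = x(0) · (\frac{2}{3})^n = - 3 \left(\frac{2}{3}\right)^{n}.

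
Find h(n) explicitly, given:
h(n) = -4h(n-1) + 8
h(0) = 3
First-order linear non-homogeneous.
Homogeneous solution: h_h(n) = A·(-4)^n.
Try constant particular solution h_p = K: K = -4K + 8 ⇒ K = \frac{8}{5}.
General: h(n) = A·(-4)^n + \frac{8}{5}.
Apply h(0) = 3: A + \frac{8}{5} = 3 ⇒ A = \frac{7}{5}.
So h(n) = \frac{7 \left(-4\right)^{n}}{5} + \frac{8}{5}.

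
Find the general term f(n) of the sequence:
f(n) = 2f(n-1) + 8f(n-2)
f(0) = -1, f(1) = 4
Characteristic equation: x² - 2x - 8 = 0, which factors as (x - (4))(x - (-2)) = 0.
Roots r₁ = 4, r₂ = -2 (distinct).
General solution: f(n) = A·(4)^n + B·(-2)^n.
From f(0) = -1: A + B = -1.
From f(1) = 4: 4A - 2B = 4.
Solving: A = \frac{1}{3}, B = - \frac{4}{3}.
So f(n) = - \frac{4 \left(-2\right)^{n}}{3} + \frac{4^{n}}{3}.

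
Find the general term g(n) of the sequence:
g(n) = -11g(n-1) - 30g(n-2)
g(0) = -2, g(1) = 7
Characteristic equation: x² + 11x + 30 = 0, which factors as (x - (-5))(x - (-6)) = 0.
Roots r₁ = -5, r₂ = -6 (distinct).
General solution: g(n) = A·(-5)^n + B·(-6)^n.
From g(0) = -2: A + B = -2.
From g(1) = 7: -5A - 6B = 7.
Solving: A = -5, B = 3.
So g(n) = - 5 \left(-5\right)^{n} + 3 \left(-6\right)^{n}.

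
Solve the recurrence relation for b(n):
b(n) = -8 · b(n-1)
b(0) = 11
Pure geometric recurrence with ratio -8.
By induction b(n) = b(0) · (-8)^n = 11 \left(-8\right)^{n}.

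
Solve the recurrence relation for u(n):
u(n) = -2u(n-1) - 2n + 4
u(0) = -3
First-order linear with linear forcing.
Homogeneous solution: u_h(n) = A·(-2)^n.
Try particular u_p(n) = pn + q. Substituting:
  pn + q = -2(p(n-1) + q) - 2n + 4.
Matching the n-coefficient: p = -2p - 2 ⇒ p = - \frac{2}{3}.
Matching constants: q = 2p - 2q + 4 ⇒ q = \frac{8}{9}.
General: u(n) = A·(-2)^n - \frac{2 n}{3} + \frac{8}{9}.
Apply u(0) = -3: A + \frac{8}{9} = -3 ⇒ A = - \frac{35}{9}.
So u(n) = - \frac{35 \left(-2\right)^{n}}{9} - \frac{2 n}{3} + \frac{8}{9}.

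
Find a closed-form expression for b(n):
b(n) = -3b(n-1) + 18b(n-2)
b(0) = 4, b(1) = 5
Characteristic equation: x² + 3x - 18 = 0, which factors as (x - (3))(x - (-6)) = 0.
Roots r₁ = 3, r₂ = -6 (distinct).
General solution: b(n) = A·(3)^n + B·(-6)^n.
From b(0) = 4: A + B = 4.
From b(1) = 5: 3A - 6B = 5.
Solving: A = \frac{29}{9}, B = \frac{7}{9}.
So b(n) = \frac{7 \left(-6\right)^{n}}{9} + \frac{29 \cdot 3^{n}}{9}.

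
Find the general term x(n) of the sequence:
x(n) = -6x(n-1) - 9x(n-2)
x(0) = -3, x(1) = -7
Characteristic equation: x² + 6x + 9 = 0, which is (x - (-3))².
Repeated root r = -3.
General solution: x(n) = (A + Bn)·(-3)^n.
From x(0) = -3: A = -3.
From x(1) = -7: (A + B)·(-3) = -7 ⇒ B = \frac{16}{3}.
So x(n) = \left(\frac{16 n}{3} - 3\right) \cdot (-3)^n.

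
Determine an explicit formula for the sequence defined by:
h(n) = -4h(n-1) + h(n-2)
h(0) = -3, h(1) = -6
Characteristic equation: x² + 4x - 1 = 0.
Discriminant Δ = (-4)² + 4·(1) = 20.
Roots r₁,₂ = (-4 ± √20)/2, so r₁ = -2 + \sqrt{5}, r₂ = - \sqrt{5} - 2.
General solution: h(n) = A·r₁^n + B·r₂^n.
From the initial conditions, A + B = -3 and r₁A + r₂B = -6.
Since r₁ - r₂ = √20: A = (-6 - (-3)r₂)/√20 = - \frac{6 \sqrt{5}}{5} - \frac{3}{2}, and B = -3 - A = - \frac{3}{2} + \frac{6 \sqrt{5}}{5}.
So h(n) = \left(- \frac{6 \sqrt{5}}{5} - \frac{3}{2}\right)\left(-2 + \sqrt{5}\right)^n + \left(- \frac{3}{2} + \frac{6 \sqrt{5}}{5}\right)\left(- \sqrt{5} - 2\right)^n.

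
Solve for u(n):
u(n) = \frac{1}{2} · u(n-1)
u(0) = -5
Pure geometric recurrence with ratio \frac{1}{2}.
By induction u(n) = u(0) · (\frac{1}{2})^n = - 5 \cdot 2^{- n}.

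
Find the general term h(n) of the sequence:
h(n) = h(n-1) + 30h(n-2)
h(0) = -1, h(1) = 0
Characteristic equation: x² - x - 30 = 0, which factors as (x - (-5))(x - (6)) = 0.
Roots r₁ = -5, r₂ = 6 (distinct).
General solution: h(n) = A·(-5)^n + B·(6)^n.
From h(0) = -1: A + B = -1.
From h(1) = 0: -5A + 6B = 0.
Solving: A = - \frac{6}{11}, B = - \frac{5}{11}.
So h(n) = - \frac{6 \left(-5\right)^{n}}{11} - \frac{5 \cdot 6^{n}}{11}.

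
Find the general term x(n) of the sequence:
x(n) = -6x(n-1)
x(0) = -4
This is a homogeneous first-order recurrence with ratio -6.
By induction x(n) = x(0) · (-6)^n = - 4 \left(-6\right)^{n}.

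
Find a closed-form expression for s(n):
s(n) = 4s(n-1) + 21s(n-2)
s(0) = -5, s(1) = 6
Characteristic equation: x² - 4x - 21 = 0, which factors as (x - (-3))(x - (7)) = 0.
Roots r₁ = -3, r₂ = 7 (distinct).
General solution: s(n) = A·(-3)^n + B·(7)^n.
From s(0) = -5: A + B = -5.
From s(1) = 6: -3A + 7B = 6.
Solving: A = - \frac{41}{10}, B = - \frac{9}{10}.
So s(n) = - \frac{41 \left(-3\right)^{n}}{10} - \frac{9 \cdot 7^{n}}{10}.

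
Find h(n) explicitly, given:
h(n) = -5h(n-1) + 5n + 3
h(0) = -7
First-order linear with linear forcing.
Homogeneous solution: h_h(n) = A·(-5)^n.
Try particular h_p(n) = pn + q. Substituting:
  pn + q = -5(p(n-1) + q) + 5n + 3.
Matching the n-coefficient: p = -5p + 5 ⇒ p = \frac{5}{6}.
Matching constants: q = 5p - 5q + 3 ⇒ q = \frac{43}{36}.
General: h(n) = A·(-5)^n + \frac{5 n}{6} + \frac{43}{36}.
Apply h(0) = -7: A + \frac{43}{36} = -7 ⇒ A = - \frac{295}{36}.
So h(n) = - \frac{295 \left(-5\right)^{n}}{36} + \frac{5 n}{6} + \frac{43}{36}.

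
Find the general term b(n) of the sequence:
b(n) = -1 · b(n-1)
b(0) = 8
Pure geometric recurrence with ratio -1.
By induction b(n) = b(0) · (-1)^n = 8 \left(-1\right)^{n}.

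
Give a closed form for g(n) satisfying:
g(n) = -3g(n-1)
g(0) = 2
This is a homogeneous first-order recurrence with ratio -3.
By induction g(n) = g(0) · (-3)^n = 2 \left(-3\right)^{n}.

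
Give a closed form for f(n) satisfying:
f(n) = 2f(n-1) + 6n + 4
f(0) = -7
First-order linear with linear forcing.
Homogeneous solution: f_h(n) = A·(2)^n.
Try particular f_p(n) = pn + q. Substituting:
  pn + q = 2(p(n-1) + q) + 6n + 4.
Matching the n-coefficient: p = 2p + 6 ⇒ p = -6.
Matching constants: q = -2p + 2q + 4 ⇒ q = -16.
General: f(n) = A·(2)^n - 6 n - 16.
Apply f(0) = -7: A - 16 = -7 ⇒ A = 9.
So f(n) = 9 \cdot 2^{n} - 6 n - 16.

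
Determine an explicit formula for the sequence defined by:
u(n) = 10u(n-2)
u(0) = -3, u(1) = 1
Characteristic equation: x² - 10 = 0.
Discriminant Δ = (0)² + 4·(10) = 40.
Roots r₁,₂ = (0 ± √40)/2, so r₁ = \sqrt{10}, r₂ = - \sqrt{10}.
General solution: u(n) = A·r₁^n + B·r₂^n.
From the initial conditions, A + B = -3 and r₁A + r₂B = 1.
Since r₁ - r₂ = √40: A = (1 - (-3)r₂)/√40 = - \frac{3}{2} + \frac{\sqrt{10}}{20}, and B = -3 - A = - \frac{3}{2} - \frac{\sqrt{10}}{20}.
So u(n) = \left(- \frac{3}{2} + \frac{\sqrt{10}}{20}\right)\left(\sqrt{10}\right)^n + \left(- \frac{3}{2} - \frac{\sqrt{10}}{20}\right)\left(- \sqrt{10}\right)^n.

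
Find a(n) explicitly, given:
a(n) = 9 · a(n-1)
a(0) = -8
Pure geometric recurrence with ratio 9.
By induction a(n) = a(0) · (9)^n = - 8 \cdot 9^{n}.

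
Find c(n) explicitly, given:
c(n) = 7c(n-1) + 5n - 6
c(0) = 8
First-order linear with linear forcing.
Homogeneous solution: c_h(n) = A·(7)^n.
Try particular c_p(n) = pn + q. Substituting:
  pn + q = 7(p(n-1) + q) + 5n - 6.
Matching the n-coefficient: p = 7p + 5 ⇒ p = - \frac{5}{6}.
Matching constants: q = -7p + 7q - 6 ⇒ q = \frac{1}{36}.
General: c(n) = A·(7)^n - \frac{5 n}{6} + \frac{1}{36}.
Apply c(0) = 8: A + \frac{1}{36} = 8 ⇒ A = \frac{287}{36}.
So c(n) = \frac{287 \cdot 7^{n}}{36} - \frac{5 n}{6} + \frac{1}{36}.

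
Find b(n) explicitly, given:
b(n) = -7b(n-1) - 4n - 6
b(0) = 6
First-order linear with linear forcing.
Homogeneous solution: b_h(n) = A·(-7)^n.
Try particular b_p(n) = pn + q. Substituting:
  pn + q = -7(p(n-1) + q) - 4n - 6.
Matching the n-coefficient: p = -7p - 4 ⇒ p = - \frac{1}{2}.
Matching constants: q = 7p - 7q - 6 ⇒ q = - \frac{19}{16}.
General: b(n) = A·(-7)^n - \frac{n}{2} - \frac{19}{16}.
Apply b(0) = 6: A - \frac{19}{16} = 6 ⇒ A = \frac{115}{16}.
So b(n) = \frac{115 \left(-7\right)^{n}}{16} - \frac{n}{2} - \frac{19}{16}.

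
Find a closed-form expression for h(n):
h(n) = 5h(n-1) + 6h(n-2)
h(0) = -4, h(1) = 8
Characteristic equation: x² - 5x - 6 = 0, which factors as (x - (6))(x - (-1)) = 0.
Roots r₁ = 6, r₂ = -1 (distinct).
General solution: h(n) = A·(6)^n + B·(-1)^n.
From h(0) = -4: A + B = -4.
From h(1) = 8: 6A - B = 8.
Solving: A = \frac{4}{7}, B = - \frac{32}{7}.
So h(n) = - \frac{32 \left(-1\right)^{n}}{7} + \frac{4 \cdot 6^{n}}{7}.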